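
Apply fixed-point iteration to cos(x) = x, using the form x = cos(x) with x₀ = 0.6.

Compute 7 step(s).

Equation: cos(x) = x
Fixed-point form: x = cos(x)
x₀ = 0.6

x_1 = g(0.600000) = 0.825336
x_2 = g(0.825336) = 0.678310
x_3 = g(0.678310) = 0.778634
x_4 = g(0.778634) = 0.711874
x_5 = g(0.711874) = 0.757139
x_6 = g(0.757139) = 0.726804
x_7 = g(0.726804) = 0.747302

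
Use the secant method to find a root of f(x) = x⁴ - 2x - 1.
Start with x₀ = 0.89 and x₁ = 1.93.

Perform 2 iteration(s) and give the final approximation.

f(x) = x⁴ - 2x - 1
x₀ = 0.89, x₁ = 1.93

Secant formula: x_{n+1} = x_n - f(x_n)(x_n - x_{n-1})/(f(x_n) - f(x_{n-1}))

Iteration 1:
  f(0.890000) = -2.152578
  f(1.930000) = 9.014880
  x_2 = 1.930000 - 9.014880×(1.930000 - 0.890000)/(9.014880 - (-2.152578))
       = 1.090465
Iteration 2:
  f(1.930000) = 9.014880
  f(1.090465) = -1.766939
  x_3 = 1.090465 - (-1.766939)×(1.090465 - 1.930000)/(-1.766939 - 9.014880)
       = 1.228049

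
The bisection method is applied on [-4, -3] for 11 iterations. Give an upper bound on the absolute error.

Bisection error bound: |error| ≤ (b-a)/2^n
|error| ≤ (-3 - (-4))/2^11 = 1/2^11
|error| ≤ 0.0004882812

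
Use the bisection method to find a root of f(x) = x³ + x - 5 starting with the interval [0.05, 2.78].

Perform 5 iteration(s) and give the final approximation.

f(x) = x³ + x - 5
Initial interval: [0.05, 2.78]

Iteration 1:
  c_1 = (0.050000 + 2.780000)/2 = 1.415000
  f(c_1) = f(1.415000) = -0.751852
  f(a) × f(c) ≥ 0, new interval: [1.415000, 2.780000]
Iteration 2:
  c_2 = (1.415000 + 2.780000)/2 = 2.097500
  f(c_2) = f(2.097500) = 6.325464
  f(a) × f(c) < 0, new interval: [1.415000, 2.097500]
Iteration 3:
  c_3 = (1.415000 + 2.097500)/2 = 1.756250
  f(c_3) = f(1.756250) = 2.173252
  f(a) × f(c) < 0, new interval: [1.415000, 1.756250]
Iteration 4:
  c_4 = (1.415000 + 1.756250)/2 = 1.585625
  f(c_4) = f(1.585625) = 0.572214
  f(a) × f(c) < 0, new interval: [1.415000, 1.585625]
Iteration 5:
  c_5 = (1.415000 + 1.585625)/2 = 1.500312
  f(c_5) = f(1.500312) = -0.122578
  f(a) × f(c) ≥ 0, new interval: [1.500312, 1.585625]

After 5 iteration(s), the approximation is c_5 = 1.500312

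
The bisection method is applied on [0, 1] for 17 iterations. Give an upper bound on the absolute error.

Bisection error bound: |error| ≤ (b-a)/2^n
|error| ≤ (1 - 0)/2^17 = 1/2^17
|error| ≤ 0.0000076294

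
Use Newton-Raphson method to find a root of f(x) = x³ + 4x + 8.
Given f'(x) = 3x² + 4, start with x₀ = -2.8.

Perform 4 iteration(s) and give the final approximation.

f(x) = x³ + 4x + 8
f'(x) = 3x² + 4
x₀ = -2.8

Newton-Raphson formula: x_{n+1} = x_n - f(x_n)/f'(x_n)

Iteration 1:
  f(-2.800000) = -25.152000
  f'(-2.800000) = 27.520000
  x_1 = -2.800000 - (-25.152000)/27.520000 = -1.886047
Iteration 2:
  f(-1.886047) = -6.253177
  f'(-1.886047) = 14.671514
  x_2 = -1.886047 - (-6.253177)/14.671514 = -1.459834
Iteration 3:
  f(-1.459834) = -0.950415
  f'(-1.459834) = 10.393350
  x_3 = -1.459834 - (-0.950415)/10.393350 = -1.368390
Iteration 4:
  f(-1.368390) = -0.035857
  f'(-1.368390) = 9.617473
  x_4 = -1.368390 - (-0.035857)/9.617473 = -1.364662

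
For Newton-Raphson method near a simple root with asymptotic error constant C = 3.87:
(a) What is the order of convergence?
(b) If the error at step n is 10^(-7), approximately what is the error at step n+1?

(a) Newton-Raphson has quadratic (order 2) convergence near simple roots.
    This means |e_{n+1}| ≈ C|e_n|².

(b) With |e_n| = 10^(-7) and C = 3.87:
    |e_{n+1}| ≈ 3.87 × (10^(-7))² = 3.87 × 10^(-14)

(a) 2 (quadratic); (b) |e_{n+1}| ≈ 3.870e-14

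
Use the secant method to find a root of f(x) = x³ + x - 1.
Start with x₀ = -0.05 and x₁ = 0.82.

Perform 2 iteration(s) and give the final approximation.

f(x) = x³ + x - 1
x₀ = -0.05, x₁ = 0.82

Secant formula: x_{n+1} = x_n - f(x_n)(x_n - x_{n-1})/(f(x_n) - f(x_{n-1}))

Iteration 1:
  f(-0.050000) = -1.050125
  f(0.820000) = 0.371368
  x_2 = 0.820000 - 0.371368×(0.820000 - (-0.050000))/(0.371368 - (-1.050125))
       = 0.592711
Iteration 2:
  f(0.820000) = 0.371368
  f(0.592711) = -0.199067
  x_3 = 0.592711 - (-0.199067)×(0.592711 - 0.820000)/(-0.199067 - 0.371368)
       = 0.672029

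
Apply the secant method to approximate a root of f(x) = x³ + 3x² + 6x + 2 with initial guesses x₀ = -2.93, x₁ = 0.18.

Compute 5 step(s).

f(x) = x³ + 3x² + 6x + 2
x₀ = -2.93, x₁ = 0.18

Secant formula: x_{n+1} = x_n - f(x_n)(x_n - x_{n-1})/(f(x_n) - f(x_{n-1}))

Iteration 1:
  f(-2.930000) = -14.979057
  f(0.180000) = 3.183032
  x_2 = 0.180000 - 3.183032×(0.180000 - (-2.930000))/(3.183032 - (-14.979057))
       = -0.365049
Iteration 2:
  f(0.180000) = 3.183032
  f(-0.365049) = 0.160841
  x_3 = -0.365049 - 0.160841×(-0.365049 - 0.180000)/(0.160841 - 3.183032)
       = -0.394057
Iteration 3:
  f(-0.365049) = 0.160841
  f(-0.394057) = 0.040313
  x_4 = -0.394057 - 0.040313×(-0.394057 - (-0.365049))/(0.040313 - 0.160841)
       = -0.403759
Iteration 4:
  f(-0.394057) = 0.040313
  f(-0.403759) = 0.000690
  x_5 = -0.403759 - 0.000690×(-0.403759 - (-0.394057))/(0.000690 - 0.040313)
       = -0.403928
Iteration 5:
  f(-0.403759) = 0.000690
  f(-0.403928) = 0.000003
  x_6 = -0.403928 - 0.000003×(-0.403928 - (-0.403759))/(0.000003 - 0.000690)
       = -0.403928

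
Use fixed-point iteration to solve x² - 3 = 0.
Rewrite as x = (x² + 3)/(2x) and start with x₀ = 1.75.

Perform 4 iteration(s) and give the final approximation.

Equation: x² - 3 = 0
Fixed-point form: x = (x² + 3)/(2x)
x₀ = 1.75

x_1 = g(1.750000) = 1.732143
x_2 = g(1.732143) = 1.732051
x_3 = g(1.732051) = 1.732051
x_4 = g(1.732051) = 1.732051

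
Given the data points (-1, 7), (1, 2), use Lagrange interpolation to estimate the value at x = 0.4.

Lagrange interpolation formula:
P(x) = Σ yᵢ × Lᵢ(x)
where Lᵢ(x) = Π_{j≠i} (x - xⱼ)/(xᵢ - xⱼ)

L_0(0.4) = (0.4 - 1)/(-1 - 1) = 0.300000
L_1(0.4) = (0.4 - (-1))/(1 - (-1)) = 0.700000

P(0.4) = 7×L_0(0.4) + 2×L_1(0.4)
P(0.4) = 3.500000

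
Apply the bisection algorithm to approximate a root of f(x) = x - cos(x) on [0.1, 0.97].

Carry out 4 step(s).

f(x) = x - cos(x)
Initial interval: [0.1, 0.97]

Iteration 1:
  c_1 = (0.100000 + 0.970000)/2 = 0.535000
  f(c_1) = f(0.535000) = -0.325269
  f(a) × f(c) ≥ 0, new interval: [0.535000, 0.970000]
Iteration 2:
  c_2 = (0.535000 + 0.970000)/2 = 0.752500
  f(c_2) = f(0.752500) = 0.022518
  f(a) × f(c) < 0, new interval: [0.535000, 0.752500]
Iteration 3:
  c_3 = (0.535000 + 0.752500)/2 = 0.643750
  f(c_3) = f(0.643750) = -0.156101
  f(a) × f(c) ≥ 0, new interval: [0.643750, 0.752500]
Iteration 4:
  c_4 = (0.643750 + 0.752500)/2 = 0.698125
  f(c_4) = f(0.698125) = -0.067924
  f(a) × f(c) ≥ 0, new interval: [0.698125, 0.752500]

After 4 iteration(s), the approximation is c_4 = 0.698125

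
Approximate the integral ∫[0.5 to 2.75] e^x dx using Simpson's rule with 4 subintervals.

f(x) = e^x
a = 0.5, b = 2.75, n = 4
h = (b - a)/n = 0.562500

Simpson's rule: (h/3)[f(x₀) + 4f(x₁) + 2f(x₂) + ... + f(xₙ)]

x_0 = 0.5000, f(x_0) = 1.648721, coefficient = 1
x_1 = 1.0625, f(x_1) = 2.893596, coefficient = 4
x_2 = 1.6250, f(x_2) = 5.078419, coefficient = 2
x_3 = 2.1875, f(x_3) = 8.912903, coefficient = 4
x_4 = 2.7500, f(x_4) = 15.642632, coefficient = 1

I ≈ (0.562500/3) × 74.674187 = 14.001410
Exact value: 13.993911
Error: 0.007499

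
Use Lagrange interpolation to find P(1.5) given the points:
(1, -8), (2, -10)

Lagrange interpolation formula:
P(x) = Σ yᵢ × Lᵢ(x)
where Lᵢ(x) = Π_{j≠i} (x - xⱼ)/(xᵢ - xⱼ)

L_0(1.5) = (1.5 - 2)/(1 - 2) = 0.500000
L_1(1.5) = (1.5 - 1)/(2 - 1) = 0.500000

P(1.5) = (-8)×L_0(1.5) + (-10)×L_1(1.5)
P(1.5) = -9.000000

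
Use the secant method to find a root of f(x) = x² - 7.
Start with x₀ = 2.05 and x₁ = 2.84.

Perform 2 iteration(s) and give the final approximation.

f(x) = x² - 7
x₀ = 2.05, x₁ = 2.84

Secant formula: x_{n+1} = x_n - f(x_n)(x_n - x_{n-1})/(f(x_n) - f(x_{n-1}))

Iteration 1:
  f(2.050000) = -2.797500
  f(2.840000) = 1.065600
  x_2 = 2.840000 - 1.065600×(2.840000 - 2.050000)/(1.065600 - (-2.797500))
       = 2.622086
Iteration 2:
  f(2.840000) = 1.065600
  f(2.622086) = -0.124666
  x_3 = 2.622086 - (-0.124666)×(2.622086 - 2.840000)/(-0.124666 - 1.065600)
       = 2.644910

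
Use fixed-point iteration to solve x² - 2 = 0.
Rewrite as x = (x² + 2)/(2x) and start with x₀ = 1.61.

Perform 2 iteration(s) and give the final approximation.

Equation: x² - 2 = 0
Fixed-point form: x = (x² + 2)/(2x)
x₀ = 1.61

x_1 = g(1.610000) = 1.426118
x_2 = g(1.426118) = 1.414263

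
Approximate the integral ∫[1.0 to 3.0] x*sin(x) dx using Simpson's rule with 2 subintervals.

f(x) = x*sin(x)
a = 1.0, b = 3.0, n = 2
h = (b - a)/n = 1.000000

Simpson's rule: (h/3)[f(x₀) + 4f(x₁) + 2f(x₂) + ... + f(xₙ)]

x_0 = 1.0000, f(x_0) = 0.841471, coefficient = 1
x_1 = 2.0000, f(x_1) = 1.818595, coefficient = 4
x_2 = 3.0000, f(x_2) = 0.423360, coefficient = 1

I ≈ (1.000000/3) × 8.539210 = 2.846403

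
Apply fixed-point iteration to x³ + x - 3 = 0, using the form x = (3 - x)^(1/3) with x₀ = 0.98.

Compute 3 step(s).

Equation: x³ + x - 3 = 0
Fixed-point form: x = (3 - x)^(1/3)
x₀ = 0.98

x_1 = g(0.980000) = 1.264107
x_2 = g(1.264107) = 1.201824
x_3 = g(1.201824) = 1.216029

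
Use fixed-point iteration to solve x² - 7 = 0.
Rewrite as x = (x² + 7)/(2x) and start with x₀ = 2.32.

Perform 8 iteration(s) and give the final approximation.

Equation: x² - 7 = 0
Fixed-point form: x = (x² + 7)/(2x)
x₀ = 2.32

x_1 = g(2.320000) = 2.668621
x_2 = g(2.668621) = 2.645849
x_3 = g(2.645849) = 2.645751
x_4 = g(2.645751) = 2.645751
x_5 = g(2.645751) = 2.645751
x_6 = g(2.645751) = 2.645751
x_7 = g(2.645751) = 2.645751
x_8 = g(2.645751) = 2.645751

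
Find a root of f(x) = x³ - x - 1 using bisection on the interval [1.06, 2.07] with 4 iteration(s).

f(x) = x³ - x - 1
Initial interval: [1.06, 2.07]

Iteration 1:
  c_1 = (1.060000 + 2.070000)/2 = 1.565000
  f(c_1) = f(1.565000) = 1.268037
  f(a) × f(c) < 0, new interval: [1.060000, 1.565000]
Iteration 2:
  c_2 = (1.060000 + 1.565000)/2 = 1.312500
  f(c_2) = f(1.312500) = -0.051514
  f(a) × f(c) ≥ 0, new interval: [1.312500, 1.565000]
Iteration 3:
  c_3 = (1.312500 + 1.565000)/2 = 1.438750
  f(c_3) = f(1.438750) = 0.539465
  f(a) × f(c) < 0, new interval: [1.312500, 1.438750]
Iteration 4:
  c_4 = (1.312500 + 1.438750)/2 = 1.375625
  f(c_4) = f(1.375625) = 0.227531
  f(a) × f(c) < 0, new interval: [1.312500, 1.375625]

After 4 iteration(s), the approximation is c_4 = 1.375625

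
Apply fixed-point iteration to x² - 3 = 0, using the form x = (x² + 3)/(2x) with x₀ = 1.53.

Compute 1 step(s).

Equation: x² - 3 = 0
Fixed-point form: x = (x² + 3)/(2x)
x₀ = 1.53

x_1 = g(1.530000) = 1.745392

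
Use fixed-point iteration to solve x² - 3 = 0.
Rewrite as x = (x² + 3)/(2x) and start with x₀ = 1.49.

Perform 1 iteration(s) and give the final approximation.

Equation: x² - 3 = 0
Fixed-point form: x = (x² + 3)/(2x)
x₀ = 1.49

x_1 = g(1.490000) = 1.751711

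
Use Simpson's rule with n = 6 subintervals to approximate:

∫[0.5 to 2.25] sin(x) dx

f(x) = sin(x)
a = 0.5, b = 2.25, n = 6
h = (b - a)/n = 0.291667

Simpson's rule: (h/3)[f(x₀) + 4f(x₁) + 2f(x₂) + ... + f(xₙ)]

x_0 = 0.5000, f(x_0) = 0.479426, coefficient = 1
x_1 = 0.7917, f(x_1) = 0.711525, coefficient = 4
x_2 = 1.0833, f(x_2) = 0.883524, coefficient = 2
x_3 = 1.3750, f(x_3) = 0.980893, coefficient = 4
x_4 = 1.6667, f(x_4) = 0.995408, coefficient = 2
x_5 = 1.9583, f(x_5) = 0.925843, coefficient = 4
x_6 = 2.2500, f(x_6) = 0.778073, coefficient = 1

I ≈ (0.291667/3) × 15.488407 = 1.505817
Exact value: 1.505756
Error: 0.000061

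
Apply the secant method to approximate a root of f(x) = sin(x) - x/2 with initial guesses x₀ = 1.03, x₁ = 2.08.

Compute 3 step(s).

f(x) = sin(x) - x/2
x₀ = 1.03, x₁ = 2.08

Secant formula: x_{n+1} = x_n - f(x_n)(x_n - x_{n-1})/(f(x_n) - f(x_{n-1}))

Iteration 1:
  f(1.030000) = 0.342299
  f(2.080000) = -0.166867
  x_2 = 2.080000 - (-0.166867)×(2.080000 - 1.030000)/(-0.166867 - 0.342299)
       = 1.735888
Iteration 2:
  f(2.080000) = -0.166867
  f(1.735888) = 0.118460
  x_3 = 1.735888 - 0.118460×(1.735888 - 2.080000)/(0.118460 - (-0.166867))
       = 1.878753
Iteration 3:
  f(1.735888) = 0.118460
  f(1.878753) = 0.013578
  x_4 = 1.878753 - 0.013578×(1.878753 - 1.735888)/(0.013578 - 0.118460)
       = 1.897249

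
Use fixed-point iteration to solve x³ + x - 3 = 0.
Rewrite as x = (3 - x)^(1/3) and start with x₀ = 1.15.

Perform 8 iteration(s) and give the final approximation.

Equation: x³ + x - 3 = 0
Fixed-point form: x = (3 - x)^(1/3)
x₀ = 1.15

x_1 = g(1.150000) = 1.227601
x_2 = g(1.227601) = 1.210191
x_3 = g(1.210191) = 1.214140
x_4 = g(1.214140) = 1.213247
x_5 = g(1.213247) = 1.213449
x_6 = g(1.213449) = 1.213403
x_7 = g(1.213403) = 1.213414
x_8 = g(1.213414) = 1.213411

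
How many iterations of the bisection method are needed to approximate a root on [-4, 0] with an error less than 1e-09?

We need (b-a)/2^n ≤ 1e-09
(0 - (-4))/2^n ≤ 1e-09
4/2^n ≤ 1e-09
2^n ≥ 4000000000
n ≥ log₂(4000000000) = 31.90
n ≥ 32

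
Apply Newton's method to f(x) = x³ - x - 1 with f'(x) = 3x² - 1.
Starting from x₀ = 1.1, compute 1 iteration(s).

f(x) = x³ - x - 1
f'(x) = 3x² - 1
x₀ = 1.1

Newton-Raphson formula: x_{n+1} = x_n - f(x_n)/f'(x_n)

Iteration 1:
  f(1.100000) = -0.769000
  f'(1.100000) = 2.630000
  x_1 = 1.100000 - (-0.769000)/2.630000 = 1.392395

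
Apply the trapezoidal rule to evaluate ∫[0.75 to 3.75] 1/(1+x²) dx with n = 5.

f(x) = 1/(1+x²)
a = 0.75, b = 3.75, n = 5
h = (b - a)/n = 0.600000

Trapezoidal rule: (h/2)[f(x₀) + 2f(x₁) + 2f(x₂) + ... + f(xₙ)]

x_0 = 0.7500, f(x_0) = 0.640000, coefficient = 1
x_1 = 1.3500, f(x_1) = 0.354296, coefficient = 2
x_2 = 1.9500, f(x_2) = 0.208225, coefficient = 2
x_3 = 2.5500, f(x_3) = 0.133289, coefficient = 2
x_4 = 3.1500, f(x_4) = 0.091554, coefficient = 2
x_5 = 3.7500, f(x_5) = 0.066390, coefficient = 1

I ≈ (0.600000/2) × 2.281118 = 0.684335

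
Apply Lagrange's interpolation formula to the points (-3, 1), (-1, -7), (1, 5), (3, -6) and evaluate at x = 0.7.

Lagrange interpolation formula:
P(x) = Σ yᵢ × Lᵢ(x)
where Lᵢ(x) = Π_{j≠i} (x - xⱼ)/(xᵢ - xⱼ)

L_0(0.7) = (0.7 - (-1))/(-3 - (-1)) × (0.7 - 1)/(-3 - 1) × (0.7 - 3)/(-3 - 3) = -0.024437
L_1(0.7) = (0.7 - (-3))/(-1 - (-3)) × (0.7 - 1)/(-1 - 1) × (0.7 - 3)/(-1 - 3) = 0.159563
L_2(0.7) = (0.7 - (-3))/(1 - (-3)) × (0.7 - (-1))/(1 - (-1)) × (0.7 - 3)/(1 - 3) = 0.904187
L_3(0.7) = (0.7 - (-3))/(3 - (-3)) × (0.7 - (-1))/(3 - (-1)) × (0.7 - 1)/(3 - 1) = -0.039313

P(0.7) = 1×L_0(0.7) + (-7)×L_1(0.7) + 5×L_2(0.7) + (-6)×L_3(0.7)
P(0.7) = 3.615437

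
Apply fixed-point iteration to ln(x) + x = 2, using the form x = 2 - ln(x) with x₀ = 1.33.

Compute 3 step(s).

Equation: ln(x) + x = 2
Fixed-point form: x = 2 - ln(x)
x₀ = 1.33

x_1 = g(1.330000) = 1.714821
x_2 = g(1.714821) = 1.460691
x_3 = g(1.460691) = 1.621090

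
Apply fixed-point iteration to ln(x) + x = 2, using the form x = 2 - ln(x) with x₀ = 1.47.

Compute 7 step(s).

Equation: ln(x) + x = 2
Fixed-point form: x = 2 - ln(x)
x₀ = 1.47

x_1 = g(1.470000) = 1.614738
x_2 = g(1.614738) = 1.520828
x_3 = g(1.520828) = 1.580745
x_4 = g(1.580745) = 1.542104
x_5 = g(1.542104) = 1.566853
x_6 = g(1.566853) = 1.550931
x_7 = g(1.550931) = 1.561145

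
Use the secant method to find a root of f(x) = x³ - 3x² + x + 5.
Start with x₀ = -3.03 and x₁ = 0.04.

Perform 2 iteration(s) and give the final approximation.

f(x) = x³ - 3x² + x + 5
x₀ = -3.03, x₁ = 0.04

Secant formula: x_{n+1} = x_n - f(x_n)(x_n - x_{n-1})/(f(x_n) - f(x_{n-1}))

Iteration 1:
  f(-3.030000) = -53.390827
  f(0.040000) = 5.035264
  x_2 = 0.040000 - 5.035264×(0.040000 - (-3.030000))/(5.035264 - (-53.390827))
       = -0.224578
Iteration 2:
  f(0.040000) = 5.035264
  f(-0.224578) = 4.612789
  x_3 = -0.224578 - 4.612789×(-0.224578 - 0.040000)/(4.612789 - 5.035264)
       = -3.113374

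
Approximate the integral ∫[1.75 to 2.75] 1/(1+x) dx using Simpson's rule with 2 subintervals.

f(x) = 1/(1+x)
a = 1.75, b = 2.75, n = 2
h = (b - a)/n = 0.500000

Simpson's rule: (h/3)[f(x₀) + 4f(x₁) + 2f(x₂) + ... + f(xₙ)]

x_0 = 1.7500, f(x_0) = 0.363636, coefficient = 1
x_1 = 2.2500, f(x_1) = 0.307692, coefficient = 4
x_2 = 2.7500, f(x_2) = 0.266667, coefficient = 1

I ≈ (0.500000/3) × 1.861072 = 0.310179
Exact value: 0.310155
Error: 0.000024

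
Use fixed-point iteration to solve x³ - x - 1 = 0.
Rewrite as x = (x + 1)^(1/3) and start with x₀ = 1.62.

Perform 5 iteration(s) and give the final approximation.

Equation: x³ - x - 1 = 0
Fixed-point form: x = (x + 1)^(1/3)
x₀ = 1.62

x_1 = g(1.620000) = 1.378586
x_2 = g(1.378586) = 1.334872
x_3 = g(1.334872) = 1.326644
x_4 = g(1.326644) = 1.325084
x_5 = g(1.325084) = 1.324787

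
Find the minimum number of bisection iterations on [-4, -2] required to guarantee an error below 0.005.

We need (b-a)/2^n ≤ 0.005
(-2 - (-4))/2^n ≤ 0.005
2/2^n ≤ 0.005
2^n ≥ 400
n ≥ log₂(400) = 8.64
n ≥ 9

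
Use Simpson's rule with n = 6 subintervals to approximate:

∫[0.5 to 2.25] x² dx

f(x) = x²
a = 0.5, b = 2.25, n = 6
h = (b - a)/n = 0.291667

Simpson's rule: (h/3)[f(x₀) + 4f(x₁) + 2f(x₂) + ... + f(xₙ)]

x_0 = 0.5000, f(x_0) = 0.250000, coefficient = 1
x_1 = 0.7917, f(x_1) = 0.626736, coefficient = 4
x_2 = 1.0833, f(x_2) = 1.173611, coefficient = 2
x_3 = 1.3750, f(x_3) = 1.890625, coefficient = 4
x_4 = 1.6667, f(x_4) = 2.777778, coefficient = 2
x_5 = 1.9583, f(x_5) = 3.835069, coefficient = 4
x_6 = 2.2500, f(x_6) = 5.062500, coefficient = 1

I ≈ (0.291667/3) × 38.625000 = 3.755208
Exact value: 3.755208
Error: 0.000000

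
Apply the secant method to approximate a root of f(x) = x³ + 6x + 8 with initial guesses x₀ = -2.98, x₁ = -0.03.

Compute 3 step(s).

f(x) = x³ + 6x + 8
x₀ = -2.98, x₁ = -0.03

Secant formula: x_{n+1} = x_n - f(x_n)(x_n - x_{n-1})/(f(x_n) - f(x_{n-1}))

Iteration 1:
  f(-2.980000) = -36.343592
  f(-0.030000) = 7.819973
  x_2 = -0.030000 - 7.819973×(-0.030000 - (-2.980000))/(7.819973 - (-36.343592))
       = -0.552352
Iteration 2:
  f(-0.030000) = 7.819973
  f(-0.552352) = 4.517370
  x_3 = -0.552352 - 4.517370×(-0.552352 - (-0.030000))/(4.517370 - 7.819973)
       = -1.266836
Iteration 3:
  f(-0.552352) = 4.517370
  f(-1.266836) = -1.634126
  x_4 = -1.266836 - (-1.634126)×(-1.266836 - (-0.552352))/(-1.634126 - 4.517370)
       = -1.077035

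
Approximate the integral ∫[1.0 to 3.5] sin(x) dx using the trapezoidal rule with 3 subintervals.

f(x) = sin(x)
a = 1.0, b = 3.5, n = 3
h = (b - a)/n = 0.833333

Trapezoidal rule: (h/2)[f(x₀) + 2f(x₁) + 2f(x₂) + ... + f(xₙ)]

x_0 = 1.0000, f(x_0) = 0.841471, coefficient = 1
x_1 = 1.8333, f(x_1) = 0.965735, coefficient = 2
x_2 = 2.6667, f(x_2) = 0.457273, coefficient = 2
x_3 = 3.5000, f(x_3) = -0.350783, coefficient = 1

I ≈ (0.833333/2) × 3.336702 = 1.390293
Exact value: 1.476759
Error: 0.086466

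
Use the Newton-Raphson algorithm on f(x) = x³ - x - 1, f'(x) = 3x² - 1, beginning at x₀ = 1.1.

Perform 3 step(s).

f(x) = x³ - x - 1
f'(x) = 3x² - 1
x₀ = 1.1

Newton-Raphson formula: x_{n+1} = x_n - f(x_n)/f'(x_n)

Iteration 1:
  f(1.100000) = -0.769000
  f'(1.100000) = 2.630000
  x_1 = 1.100000 - (-0.769000)/2.630000 = 1.392395
Iteration 2:
  f(1.392395) = 0.307132
  f'(1.392395) = 4.816295
  x_2 = 1.392395 - 0.307132/4.816295 = 1.328626
Iteration 3:
  f(1.328626) = 0.016727
  f'(1.328626) = 4.295742
  x_3 = 1.328626 - 0.016727/4.295742 = 1.324732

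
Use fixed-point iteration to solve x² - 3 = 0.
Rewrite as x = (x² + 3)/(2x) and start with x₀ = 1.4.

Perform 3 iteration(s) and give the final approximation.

Equation: x² - 3 = 0
Fixed-point form: x = (x² + 3)/(2x)
x₀ = 1.4

x_1 = g(1.400000) = 1.771429
x_2 = g(1.771429) = 1.732488
x_3 = g(1.732488) = 1.732051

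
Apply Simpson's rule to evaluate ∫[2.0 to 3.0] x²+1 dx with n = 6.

f(x) = x²+1
a = 2.0, b = 3.0, n = 6
h = (b - a)/n = 0.166667

Simpson's rule: (h/3)[f(x₀) + 4f(x₁) + 2f(x₂) + ... + f(xₙ)]

x_0 = 2.0000, f(x_0) = 5.000000, coefficient = 1
x_1 = 2.1667, f(x_1) = 5.694444, coefficient = 4
x_2 = 2.3333, f(x_2) = 6.444444, coefficient = 2
x_3 = 2.5000, f(x_3) = 7.250000, coefficient = 4
x_4 = 2.6667, f(x_4) = 8.111111, coefficient = 2
x_5 = 2.8333, f(x_5) = 9.027778, coefficient = 4
x_6 = 3.0000, f(x_6) = 10.000000, coefficient = 1

I ≈ (0.166667/3) × 132.000000 = 7.333333
Exact value: 7.333333
Error: 0.000000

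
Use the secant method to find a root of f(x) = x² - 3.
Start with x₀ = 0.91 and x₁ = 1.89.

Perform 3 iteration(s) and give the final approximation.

f(x) = x² - 3
x₀ = 0.91, x₁ = 1.89

Secant formula: x_{n+1} = x_n - f(x_n)(x_n - x_{n-1})/(f(x_n) - f(x_{n-1}))

Iteration 1:
  f(0.910000) = -2.171900
  f(1.890000) = 0.572100
  x_2 = 1.890000 - 0.572100×(1.890000 - 0.910000)/(0.572100 - (-2.171900))
       = 1.685679
Iteration 2:
  f(1.890000) = 0.572100
  f(1.685679) = -0.158488
  x_3 = 1.685679 - (-0.158488)×(1.685679 - 1.890000)/(-0.158488 - 0.572100)
       = 1.730002
Iteration 3:
  f(1.685679) = -0.158488
  f(1.730002) = -0.007092
  x_4 = 1.730002 - (-0.007092)×(1.730002 - 1.685679)/(-0.007092 - (-0.158488))
       = 1.732079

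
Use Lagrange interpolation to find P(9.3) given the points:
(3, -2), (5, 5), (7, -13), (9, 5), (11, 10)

Lagrange interpolation formula:
P(x) = Σ yᵢ × Lᵢ(x)
where Lᵢ(x) = Π_{j≠i} (x - xⱼ)/(xᵢ - xⱼ)

L_0(9.3) = (9.3 - 5)/(3 - 5) × (9.3 - 7)/(3 - 7) × (9.3 - 9)/(3 - 9) × (9.3 - 11)/(3 - 11) = -0.013135
L_1(9.3) = (9.3 - 3)/(5 - 3) × (9.3 - 7)/(5 - 7) × (9.3 - 9)/(5 - 9) × (9.3 - 11)/(5 - 11) = 0.076978
L_2(9.3) = (9.3 - 3)/(7 - 3) × (9.3 - 5)/(7 - 5) × (9.3 - 9)/(7 - 9) × (9.3 - 11)/(7 - 11) = -0.215873
L_3(9.3) = (9.3 - 3)/(9 - 3) × (9.3 - 5)/(9 - 5) × (9.3 - 7)/(9 - 7) × (9.3 - 11)/(9 - 11) = 1.103353
L_4(9.3) = (9.3 - 3)/(11 - 3) × (9.3 - 5)/(11 - 5) × (9.3 - 7)/(11 - 7) × (9.3 - 9)/(11 - 9) = 0.048677

P(9.3) = (-2)×L_0(9.3) + 5×L_1(9.3) + (-13)×L_2(9.3) + 5×L_3(9.3) + 10×L_4(9.3)
P(9.3) = 9.221055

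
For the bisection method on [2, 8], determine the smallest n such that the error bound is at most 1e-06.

We need (b-a)/2^n ≤ 1e-06
(8 - 2)/2^n ≤ 1e-06
6/2^n ≤ 1e-06
2^n ≥ 6000000
n ≥ log₂(6000000) = 22.52
n ≥ 23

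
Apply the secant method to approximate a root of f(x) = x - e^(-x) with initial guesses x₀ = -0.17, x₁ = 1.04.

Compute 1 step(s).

f(x) = x - e^(-x)
x₀ = -0.17, x₁ = 1.04

Secant formula: x_{n+1} = x_n - f(x_n)(x_n - x_{n-1})/(f(x_n) - f(x_{n-1}))

Iteration 1:
  f(-0.170000) = -1.355305
  f(1.040000) = 0.686545
  x_2 = 1.040000 - 0.686545×(1.040000 - (-0.170000))/(0.686545 - (-1.355305))
       = 0.633153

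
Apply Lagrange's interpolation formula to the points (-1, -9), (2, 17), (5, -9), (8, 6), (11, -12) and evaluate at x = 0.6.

Lagrange interpolation formula:
P(x) = Σ yᵢ × Lᵢ(x)
where Lᵢ(x) = Π_{j≠i} (x - xⱼ)/(xᵢ - xⱼ)

L_0(0.6) = (0.6 - 2)/(-1 - 2) × (0.6 - 5)/(-1 - 5) × (0.6 - 8)/(-1 - 8) × (0.6 - 11)/(-1 - 11) = 0.243865
L_1(0.6) = (0.6 - (-1))/(2 - (-1)) × (0.6 - 5)/(2 - 5) × (0.6 - 8)/(2 - 8) × (0.6 - 11)/(2 - 11) = 1.114812
L_2(0.6) = (0.6 - (-1))/(5 - (-1)) × (0.6 - 2)/(5 - 2) × (0.6 - 8)/(5 - 8) × (0.6 - 11)/(5 - 11) = -0.532069
L_3(0.6) = (0.6 - (-1))/(8 - (-1)) × (0.6 - 2)/(8 - 2) × (0.6 - 5)/(8 - 5) × (0.6 - 11)/(8 - 11) = 0.210910
L_4(0.6) = (0.6 - (-1))/(11 - (-1)) × (0.6 - 2)/(11 - 2) × (0.6 - 5)/(11 - 5) × (0.6 - 8)/(11 - 8) = -0.037518

P(0.6) = (-9)×L_0(0.6) + 17×L_1(0.6) + (-9)×L_2(0.6) + 6×L_3(0.6) + (-12)×L_4(0.6)
P(0.6) = 23.261307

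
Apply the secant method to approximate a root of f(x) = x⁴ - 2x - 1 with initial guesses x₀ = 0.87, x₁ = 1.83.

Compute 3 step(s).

f(x) = x⁴ - 2x - 1
x₀ = 0.87, x₁ = 1.83

Secant formula: x_{n+1} = x_n - f(x_n)(x_n - x_{n-1})/(f(x_n) - f(x_{n-1}))

Iteration 1:
  f(0.870000) = -2.167102
  f(1.830000) = 6.555131
  x_2 = 1.830000 - 6.555131×(1.830000 - 0.870000)/(6.555131 - (-2.167102))
       = 1.108519
Iteration 2:
  f(1.830000) = 6.555131
  f(1.108519) = -1.707053
  x_3 = 1.108519 - (-1.707053)×(1.108519 - 1.830000)/(-1.707053 - 6.555131)
       = 1.257584
Iteration 3:
  f(1.108519) = -1.707053
  f(1.257584) = -1.013968
  x_4 = 1.257584 - (-1.013968)×(1.257584 - 1.108519)/(-1.013968 - (-1.707053))
       = 1.475664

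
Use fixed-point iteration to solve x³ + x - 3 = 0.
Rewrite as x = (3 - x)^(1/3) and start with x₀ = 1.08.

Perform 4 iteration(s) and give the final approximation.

Equation: x³ + x - 3 = 0
Fixed-point form: x = (3 - x)^(1/3)
x₀ = 1.08

x_1 = g(1.080000) = 1.242893
x_2 = g(1.242893) = 1.206700
x_3 = g(1.206700) = 1.214929
x_4 = g(1.214929) = 1.213068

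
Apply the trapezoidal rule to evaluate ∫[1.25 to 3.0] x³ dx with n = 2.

f(x) = x³
a = 1.25, b = 3.0, n = 2
h = (b - a)/n = 0.875000

Trapezoidal rule: (h/2)[f(x₀) + 2f(x₁) + 2f(x₂) + ... + f(xₙ)]

x_0 = 1.2500, f(x_0) = 1.953125, coefficient = 1
x_1 = 2.1250, f(x_1) = 9.595703, coefficient = 2
x_2 = 3.0000, f(x_2) = 27.000000, coefficient = 1

I ≈ (0.875000/2) × 48.144531 = 21.063232
Exact value: 19.639648
Error: 1.423584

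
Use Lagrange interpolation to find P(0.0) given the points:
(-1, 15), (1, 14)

Lagrange interpolation formula:
P(x) = Σ yᵢ × Lᵢ(x)
where Lᵢ(x) = Π_{j≠i} (x - xⱼ)/(xᵢ - xⱼ)

L_0(0.0) = (0.0 - 1)/(-1 - 1) = 0.500000
L_1(0.0) = (0.0 - (-1))/(1 - (-1)) = 0.500000

P(0.0) = 15×L_0(0.0) + 14×L_1(0.0)
P(0.0) = 14.500000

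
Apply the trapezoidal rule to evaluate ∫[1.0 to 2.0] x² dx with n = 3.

f(x) = x²
a = 1.0, b = 2.0, n = 3
h = (b - a)/n = 0.333333

Trapezoidal rule: (h/2)[f(x₀) + 2f(x₁) + 2f(x₂) + ... + f(xₙ)]

x_0 = 1.0000, f(x_0) = 1.000000, coefficient = 1
x_1 = 1.3333, f(x_1) = 1.777778, coefficient = 2
x_2 = 1.6667, f(x_2) = 2.777778, coefficient = 2
x_3 = 2.0000, f(x_3) = 4.000000, coefficient = 1

I ≈ (0.333333/2) × 14.111111 = 2.351852
Exact value: 2.333333
Error: 0.018519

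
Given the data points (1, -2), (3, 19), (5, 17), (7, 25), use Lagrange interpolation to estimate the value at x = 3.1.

Lagrange interpolation formula:
P(x) = Σ yᵢ × Lᵢ(x)
where Lᵢ(x) = Π_{j≠i} (x - xⱼ)/(xᵢ - xⱼ)

L_0(3.1) = (3.1 - 3)/(1 - 3) × (3.1 - 5)/(1 - 5) × (3.1 - 7)/(1 - 7) = -0.015438
L_1(3.1) = (3.1 - 1)/(3 - 1) × (3.1 - 5)/(3 - 5) × (3.1 - 7)/(3 - 7) = 0.972562
L_2(3.1) = (3.1 - 1)/(5 - 1) × (3.1 - 3)/(5 - 3) × (3.1 - 7)/(5 - 7) = 0.051188
L_3(3.1) = (3.1 - 1)/(7 - 1) × (3.1 - 3)/(7 - 3) × (3.1 - 5)/(7 - 5) = -0.008313

P(3.1) = (-2)×L_0(3.1) + 19×L_1(3.1) + 17×L_2(3.1) + 25×L_3(3.1)
P(3.1) = 19.171938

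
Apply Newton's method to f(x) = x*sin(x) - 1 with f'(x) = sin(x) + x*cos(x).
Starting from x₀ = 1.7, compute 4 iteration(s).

f(x) = x*sin(x) - 1
f'(x) = sin(x) + x*cos(x)
x₀ = 1.7

Newton-Raphson formula: x_{n+1} = x_n - f(x_n)/f'(x_n)

Iteration 1:
  f(1.700000) = 0.685830
  f'(1.700000) = 0.772629
  x_1 = 1.700000 - 0.685830/0.772629 = 0.812342
Iteration 2:
  f(0.812342) = -0.410320
  f'(0.812342) = 1.284629
  x_2 = 0.812342 - (-0.410320)/1.284629 = 1.131750
Iteration 3:
  f(1.131750) = 0.024412
  f'(1.131750) = 1.386238
  x_3 = 1.131750 - 0.024412/1.386238 = 1.114140
Iteration 4:
  f(1.114140) = -0.000024
  f'(1.114140) = 1.388811
  x_4 = 1.114140 - (-0.000024)/1.388811 = 1.114157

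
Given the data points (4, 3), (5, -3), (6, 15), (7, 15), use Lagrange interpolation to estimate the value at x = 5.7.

Lagrange interpolation formula:
P(x) = Σ yᵢ × Lᵢ(x)
where Lᵢ(x) = Π_{j≠i} (x - xⱼ)/(xᵢ - xⱼ)

L_0(5.7) = (5.7 - 5)/(4 - 5) × (5.7 - 6)/(4 - 6) × (5.7 - 7)/(4 - 7) = -0.045500
L_1(5.7) = (5.7 - 4)/(5 - 4) × (5.7 - 6)/(5 - 6) × (5.7 - 7)/(5 - 7) = 0.331500
L_2(5.7) = (5.7 - 4)/(6 - 4) × (5.7 - 5)/(6 - 5) × (5.7 - 7)/(6 - 7) = 0.773500
L_3(5.7) = (5.7 - 4)/(7 - 4) × (5.7 - 5)/(7 - 5) × (5.7 - 6)/(7 - 6) = -0.059500

P(5.7) = 3×L_0(5.7) + (-3)×L_1(5.7) + 15×L_2(5.7) + 15×L_3(5.7)
P(5.7) = 9.579000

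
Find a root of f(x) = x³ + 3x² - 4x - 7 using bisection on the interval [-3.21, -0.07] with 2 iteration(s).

f(x) = x³ + 3x² - 4x - 7
Initial interval: [-3.21, -0.07]

Iteration 1:
  c_1 = (-3.210000 + (-0.070000))/2 = -1.640000
  f(c_1) = f(-1.640000) = 3.217856
  f(a) × f(c) ≥ 0, new interval: [-1.640000, -0.070000]
Iteration 2:
  c_2 = (-1.640000 + (-0.070000))/2 = -0.855000
  f(c_2) = f(-0.855000) = -2.011951
  f(a) × f(c) < 0, new interval: [-1.640000, -0.855000]

After 2 iteration(s), the approximation is c_2 = -0.855000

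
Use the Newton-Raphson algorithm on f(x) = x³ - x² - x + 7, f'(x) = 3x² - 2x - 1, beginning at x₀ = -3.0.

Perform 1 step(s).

f(x) = x³ - x² - x + 7
f'(x) = 3x² - 2x - 1
x₀ = -3.0

Newton-Raphson formula: x_{n+1} = x_n - f(x_n)/f'(x_n)

Iteration 1:
  f(-3.000000) = -26.000000
  f'(-3.000000) = 32.000000
  x_1 = -3.000000 - (-26.000000)/32.000000 = -2.187500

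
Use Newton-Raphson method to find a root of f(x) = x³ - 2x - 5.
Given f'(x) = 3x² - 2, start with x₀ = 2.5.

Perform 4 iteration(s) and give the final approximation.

f(x) = x³ - 2x - 5
f'(x) = 3x² - 2
x₀ = 2.5

Newton-Raphson formula: x_{n+1} = x_n - f(x_n)/f'(x_n)

Iteration 1:
  f(2.500000) = 5.625000
  f'(2.500000) = 16.750000
  x_1 = 2.500000 - 5.625000/16.750000 = 2.164179
Iteration 2:
  f(2.164179) = 0.807945
  f'(2.164179) = 12.051014
  x_2 = 2.164179 - 0.807945/12.051014 = 2.097135
Iteration 3:
  f(2.097135) = 0.028882
  f'(2.097135) = 11.193930
  x_3 = 2.097135 - 0.028882/11.193930 = 2.094555
Iteration 4:
  f(2.094555) = 0.000042
  f'(2.094555) = 11.161485
  x_4 = 2.094555 - 0.000042/11.161485 = 2.094551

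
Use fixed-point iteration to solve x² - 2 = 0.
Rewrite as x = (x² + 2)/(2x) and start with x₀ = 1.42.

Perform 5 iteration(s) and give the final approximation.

Equation: x² - 2 = 0
Fixed-point form: x = (x² + 2)/(2x)
x₀ = 1.42

x_1 = g(1.420000) = 1.414225
x_2 = g(1.414225) = 1.414214
x_3 = g(1.414214) = 1.414214
x_4 = g(1.414214) = 1.414214
x_5 = g(1.414214) = 1.414214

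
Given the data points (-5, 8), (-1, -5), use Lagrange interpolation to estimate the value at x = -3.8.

Lagrange interpolation formula:
P(x) = Σ yᵢ × Lᵢ(x)
where Lᵢ(x) = Π_{j≠i} (x - xⱼ)/(xᵢ - xⱼ)

L_0(-3.8) = (-3.8 - (-1))/(-5 - (-1)) = 0.700000
L_1(-3.8) = (-3.8 - (-5))/(-1 - (-5)) = 0.300000

P(-3.8) = 8×L_0(-3.8) + (-5)×L_1(-3.8)
P(-3.8) = 4.100000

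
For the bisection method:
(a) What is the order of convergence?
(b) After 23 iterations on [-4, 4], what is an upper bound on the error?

(a) Bisection has linear (order 1) convergence; the error is halved each step.

(b) Error bound = (b-a)/2^n = (4 - (-4))/2^{23}
    = 8/2^{23}

(a) 1 (linear); (b) error ≤ 9.54e-07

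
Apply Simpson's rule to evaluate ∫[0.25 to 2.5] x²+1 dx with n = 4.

f(x) = x²+1
a = 0.25, b = 2.5, n = 4
h = (b - a)/n = 0.562500

Simpson's rule: (h/3)[f(x₀) + 4f(x₁) + 2f(x₂) + ... + f(xₙ)]

x_0 = 0.2500, f(x_0) = 1.062500, coefficient = 1
x_1 = 0.8125, f(x_1) = 1.660156, coefficient = 4
x_2 = 1.3750, f(x_2) = 2.890625, coefficient = 2
x_3 = 1.9375, f(x_3) = 4.753906, coefficient = 4
x_4 = 2.5000, f(x_4) = 7.250000, coefficient = 1

I ≈ (0.562500/3) × 39.750000 = 7.453125
Exact value: 7.453125
Error: 0.000000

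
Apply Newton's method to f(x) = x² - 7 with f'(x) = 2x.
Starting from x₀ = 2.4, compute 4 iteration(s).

f(x) = x² - 7
f'(x) = 2x
x₀ = 2.4

Newton-Raphson formula: x_{n+1} = x_n - f(x_n)/f'(x_n)

Iteration 1:
  f(2.400000) = -1.240000
  f'(2.400000) = 4.800000
  x_1 = 2.400000 - (-1.240000)/4.800000 = 2.658333
Iteration 2:
  f(2.658333) = 0.066736
  f'(2.658333) = 5.316667
  x_2 = 2.658333 - 0.066736/5.316667 = 2.645781
Iteration 3:
  f(2.645781) = 0.000158
  f'(2.645781) = 5.291562
  x_3 = 2.645781 - 0.000158/5.291562 = 2.645751
Iteration 4:
  f(2.645751) = 0.000000
  f'(2.645751) = 5.291503
  x_4 = 2.645751 - 0.000000/5.291503 = 2.645751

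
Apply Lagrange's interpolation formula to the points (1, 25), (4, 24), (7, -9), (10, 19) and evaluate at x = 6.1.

Lagrange interpolation formula:
P(x) = Σ yᵢ × Lᵢ(x)
where Lᵢ(x) = Π_{j≠i} (x - xⱼ)/(xᵢ - xⱼ)

L_0(6.1) = (6.1 - 4)/(1 - 4) × (6.1 - 7)/(1 - 7) × (6.1 - 10)/(1 - 10) = -0.045500
L_1(6.1) = (6.1 - 1)/(4 - 1) × (6.1 - 7)/(4 - 7) × (6.1 - 10)/(4 - 10) = 0.331500
L_2(6.1) = (6.1 - 1)/(7 - 1) × (6.1 - 4)/(7 - 4) × (6.1 - 10)/(7 - 10) = 0.773500
L_3(6.1) = (6.1 - 1)/(10 - 1) × (6.1 - 4)/(10 - 4) × (6.1 - 7)/(10 - 7) = -0.059500

P(6.1) = 25×L_0(6.1) + 24×L_1(6.1) + (-9)×L_2(6.1) + 19×L_3(6.1)
P(6.1) = -1.273500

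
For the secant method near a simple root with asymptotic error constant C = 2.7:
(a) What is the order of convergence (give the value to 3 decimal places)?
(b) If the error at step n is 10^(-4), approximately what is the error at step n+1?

(a) Secant method has superlinear convergence with order φ = (1+√5)/2 ≈ 1.618.
    This means |e_{n+1}| ≈ C|e_n|^1.618.

(b) With |e_n| = 10^(-4) and C = 2.7:
    |e_{n+1}| ≈ 2.7 × (10^(-4))^1.618 = 2.7 × 10^(-6.47)

(a) ≈ 1.618 (golden ratio); (b) |e_{n+1}| ≈ 9.104e-07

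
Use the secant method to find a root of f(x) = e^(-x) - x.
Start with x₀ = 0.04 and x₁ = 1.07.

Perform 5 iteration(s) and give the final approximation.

f(x) = e^(-x) - x
x₀ = 0.04, x₁ = 1.07

Secant formula: x_{n+1} = x_n - f(x_n)(x_n - x_{n-1})/(f(x_n) - f(x_{n-1}))

Iteration 1:
  f(0.040000) = 0.920789
  f(1.070000) = -0.726991
  x_2 = 1.070000 - (-0.726991)×(1.070000 - 0.040000)/(-0.726991 - 0.920789)
       = 0.615570
Iteration 2:
  f(1.070000) = -0.726991
  f(0.615570) = -0.075237
  x_3 = 0.615570 - (-0.075237)×(0.615570 - 1.070000)/(-0.075237 - (-0.726991))
       = 0.563112
Iteration 3:
  f(0.615570) = -0.075237
  f(0.563112) = 0.006323
  x_4 = 0.563112 - 0.006323×(0.563112 - 0.615570)/(0.006323 - (-0.075237))
       = 0.567178
Iteration 4:
  f(0.563112) = 0.006323
  f(0.567178) = -0.000055
  x_5 = 0.567178 - (-0.000055)×(0.567178 - 0.563112)/(-0.000055 - 0.006323)
       = 0.567143
Iteration 5:
  f(0.567178) = -0.000055
  f(0.567143) = 0.000000
  x_6 = 0.567143 - 0.000000×(0.567143 - 0.567178)/(0.000000 - (-0.000055))
       = 0.567143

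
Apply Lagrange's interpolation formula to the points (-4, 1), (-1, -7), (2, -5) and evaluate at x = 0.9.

Lagrange interpolation formula:
P(x) = Σ yᵢ × Lᵢ(x)
where Lᵢ(x) = Π_{j≠i} (x - xⱼ)/(xᵢ - xⱼ)

L_0(0.9) = (0.9 - (-1))/(-4 - (-1)) × (0.9 - 2)/(-4 - 2) = -0.116111
L_1(0.9) = (0.9 - (-4))/(-1 - (-4)) × (0.9 - 2)/(-1 - 2) = 0.598889
L_2(0.9) = (0.9 - (-4))/(2 - (-4)) × (0.9 - (-1))/(2 - (-1)) = 0.517222

P(0.9) = 1×L_0(0.9) + (-7)×L_1(0.9) + (-5)×L_2(0.9)
P(0.9) = -6.894444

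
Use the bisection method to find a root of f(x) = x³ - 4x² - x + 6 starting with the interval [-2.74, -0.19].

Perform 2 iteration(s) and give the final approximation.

f(x) = x³ - 4x² - x + 6
Initial interval: [-2.74, -0.19]

Iteration 1:
  c_1 = (-2.740000 + (-0.190000))/2 = -1.465000
  f(c_1) = f(-1.465000) = -4.264120
  f(a) × f(c) ≥ 0, new interval: [-1.465000, -0.190000]
Iteration 2:
  c_2 = (-1.465000 + (-0.190000))/2 = -0.827500
  f(c_2) = f(-0.827500) = 3.521839
  f(a) × f(c) < 0, new interval: [-1.465000, -0.827500]

After 2 iteration(s), the approximation is c_2 = -0.827500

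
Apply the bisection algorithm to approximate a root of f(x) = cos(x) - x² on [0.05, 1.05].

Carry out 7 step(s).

f(x) = cos(x) - x²
Initial interval: [0.05, 1.05]

Iteration 1:
  c_1 = (0.050000 + 1.050000)/2 = 0.550000
  f(c_1) = f(0.550000) = 0.550025
  f(a) × f(c) ≥ 0, new interval: [0.550000, 1.050000]
Iteration 2:
  c_2 = (0.550000 + 1.050000)/2 = 0.800000
  f(c_2) = f(0.800000) = 0.056707
  f(a) × f(c) ≥ 0, new interval: [0.800000, 1.050000]
Iteration 3:
  c_3 = (0.800000 + 1.050000)/2 = 0.925000
  f(c_3) = f(0.925000) = -0.253790
  f(a) × f(c) < 0, new interval: [0.800000, 0.925000]
Iteration 4:
  c_4 = (0.800000 + 0.925000)/2 = 0.862500
  f(c_4) = f(0.862500) = -0.093365
  f(a) × f(c) < 0, new interval: [0.800000, 0.862500]
Iteration 5:
  c_5 = (0.800000 + 0.862500)/2 = 0.831250
  f(c_5) = f(0.831250) = -0.017024
  f(a) × f(c) < 0, new interval: [0.800000, 0.831250]
Iteration 6:
  c_6 = (0.800000 + 0.831250)/2 = 0.815625
  f(c_6) = f(0.815625) = 0.020169
  f(a) × f(c) ≥ 0, new interval: [0.815625, 0.831250]
Iteration 7:
  c_7 = (0.815625 + 0.831250)/2 = 0.823438
  f(c_7) = f(0.823438) = 0.001655
  f(a) × f(c) ≥ 0, new interval: [0.823438, 0.831250]

After 7 iteration(s), the approximation is c_7 = 0.823438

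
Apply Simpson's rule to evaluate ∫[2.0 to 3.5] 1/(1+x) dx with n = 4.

f(x) = 1/(1+x)
a = 2.0, b = 3.5, n = 4
h = (b - a)/n = 0.375000

Simpson's rule: (h/3)[f(x₀) + 4f(x₁) + 2f(x₂) + ... + f(xₙ)]

x_0 = 2.0000, f(x_0) = 0.333333, coefficient = 1
x_1 = 2.3750, f(x_1) = 0.296296, coefficient = 4
x_2 = 2.7500, f(x_2) = 0.266667, coefficient = 2
x_3 = 3.1250, f(x_3) = 0.242424, coefficient = 4
x_4 = 3.5000, f(x_4) = 0.222222, coefficient = 1

I ≈ (0.375000/3) × 3.243771 = 0.405471
Exact value: 0.405465
Error: 0.000006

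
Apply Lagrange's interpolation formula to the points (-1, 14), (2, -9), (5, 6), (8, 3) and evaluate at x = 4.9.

Lagrange interpolation formula:
P(x) = Σ yᵢ × Lᵢ(x)
where Lᵢ(x) = Π_{j≠i} (x - xⱼ)/(xᵢ - xⱼ)

L_0(4.9) = (4.9 - 2)/(-1 - 2) × (4.9 - 5)/(-1 - 5) × (4.9 - 8)/(-1 - 8) = -0.005549
L_1(4.9) = (4.9 - (-1))/(2 - (-1)) × (4.9 - 5)/(2 - 5) × (4.9 - 8)/(2 - 8) = 0.033870
L_2(4.9) = (4.9 - (-1))/(5 - (-1)) × (4.9 - 2)/(5 - 2) × (4.9 - 8)/(5 - 8) = 0.982241
L_3(4.9) = (4.9 - (-1))/(8 - (-1)) × (4.9 - 2)/(8 - 2) × (4.9 - 5)/(8 - 5) = -0.010562

P(4.9) = 14×L_0(4.9) + (-9)×L_1(4.9) + 6×L_2(4.9) + 3×L_3(4.9)
P(4.9) = 5.479235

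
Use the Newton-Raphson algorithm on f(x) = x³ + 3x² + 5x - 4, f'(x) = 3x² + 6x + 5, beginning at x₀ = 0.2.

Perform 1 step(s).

f(x) = x³ + 3x² + 5x - 4
f'(x) = 3x² + 6x + 5
x₀ = 0.2

Newton-Raphson formula: x_{n+1} = x_n - f(x_n)/f'(x_n)

Iteration 1:
  f(0.200000) = -2.872000
  f'(0.200000) = 6.320000
  x_1 = 0.200000 - (-2.872000)/6.320000 = 0.654430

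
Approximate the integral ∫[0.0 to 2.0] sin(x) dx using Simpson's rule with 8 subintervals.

f(x) = sin(x)
a = 0.0, b = 2.0, n = 8
h = (b - a)/n = 0.250000

Simpson's rule: (h/3)[f(x₀) + 4f(x₁) + 2f(x₂) + ... + f(xₙ)]

x_0 = 0.0000, f(x_0) = 0.000000, coefficient = 1
x_1 = 0.2500, f(x_1) = 0.247404, coefficient = 4
x_2 = 0.5000, f(x_2) = 0.479426, coefficient = 2
x_3 = 0.7500, f(x_3) = 0.681639, coefficient = 4
x_4 = 1.0000, f(x_4) = 0.841471, coefficient = 2
x_5 = 1.2500, f(x_5) = 0.948985, coefficient = 4
x_6 = 1.5000, f(x_6) = 0.997495, coefficient = 2
x_7 = 1.7500, f(x_7) = 0.983986, coefficient = 4
x_8 = 2.0000, f(x_8) = 0.909297, coefficient = 1

I ≈ (0.250000/3) × 16.994134 = 1.416178
Exact value: 1.416147
Error: 0.000031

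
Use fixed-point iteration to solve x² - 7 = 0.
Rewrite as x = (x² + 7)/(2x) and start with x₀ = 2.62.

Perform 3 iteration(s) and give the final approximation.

Equation: x² - 7 = 0
Fixed-point form: x = (x² + 7)/(2x)
x₀ = 2.62

x_1 = g(2.620000) = 2.645878
x_2 = g(2.645878) = 2.645751
x_3 = g(2.645751) = 2.645751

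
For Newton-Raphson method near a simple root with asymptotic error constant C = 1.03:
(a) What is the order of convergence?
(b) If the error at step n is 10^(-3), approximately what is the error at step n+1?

(a) Newton-Raphson has quadratic (order 2) convergence near simple roots.
    This means |e_{n+1}| ≈ C|e_n|².

(b) With |e_n| = 10^(-3) and C = 1.03:
    |e_{n+1}| ≈ 1.03 × (10^(-3))² = 1.03 × 10^(-6)

(a) 2 (quadratic); (b) |e_{n+1}| ≈ 1.030e-06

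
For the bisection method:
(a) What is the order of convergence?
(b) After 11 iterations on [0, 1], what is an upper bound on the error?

(a) Bisection has linear (order 1) convergence; the error is halved each step.

(b) Error bound = (b-a)/2^n = (1 - 0)/2^{11}
    = 1/2^{11}

(a) 1 (linear); (b) error ≤ 4.88e-04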